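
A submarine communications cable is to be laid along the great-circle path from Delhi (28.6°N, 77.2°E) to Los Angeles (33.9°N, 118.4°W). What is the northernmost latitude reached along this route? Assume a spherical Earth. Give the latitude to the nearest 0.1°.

≈ 77.4°N

The great circle lies in the plane with unit normal n̂ = (p₁ × p₂)/|p₁ × p₂|.
Here n̂_z ≈ +0.218; the vertex latitude is φ_max = arccos|n̂_z| ≈ 77.4°.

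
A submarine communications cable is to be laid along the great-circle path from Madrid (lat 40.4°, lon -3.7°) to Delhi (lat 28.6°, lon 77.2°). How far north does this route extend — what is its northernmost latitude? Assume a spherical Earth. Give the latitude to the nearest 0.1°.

≈ 43.4°

The great circle lies in the plane with unit normal n̂ = (p₁ × p₂)/|p₁ × p₂|.
Here n̂_z ≈ +0.726; the vertex latitude is φ_max = arccos|n̂_z| ≈ 43.4°.
Check via Clairaut: cos φ_max = |cos φ₁| · sin C = cos(40.4°)·sin(72.4°) ≈ 0.726, again giving ≈ 43.4°.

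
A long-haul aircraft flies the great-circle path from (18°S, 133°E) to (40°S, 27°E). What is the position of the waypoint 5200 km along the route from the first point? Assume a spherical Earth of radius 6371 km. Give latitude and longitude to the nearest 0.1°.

≈ (42.9°S, 85.9°E)

Convert each endpoint to a unit vector on the sphere (x = cos φ cos λ, y = cos φ sin λ, z = sin φ).
The central angle between the endpoints is δ = arccos(p₁·p₂) ≈ 1.573 rad (90.1°). The total great-circle distance is δ·R ≈ 1.573 × 6371 ≈ 10021 km, so the target fraction is f = 5200/10021 ≈ 0.519.
Interpolate at f ≈ 0.519 with slerp weights a = sin((1−f)δ)/sin δ ≈ 0.687, b = sin(fδ)/sin δ ≈ 0.729.
p = a·p₁ + b·p₂ ≈ (0.052, 0.731, -0.680); φ = arcsin(p_z) ≈ -42.88°, λ = atan2(p_y, p_x) ≈ 85.94°.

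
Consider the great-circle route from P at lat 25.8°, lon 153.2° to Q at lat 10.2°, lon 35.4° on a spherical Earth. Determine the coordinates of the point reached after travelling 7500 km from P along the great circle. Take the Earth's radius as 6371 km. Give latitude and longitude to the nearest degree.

From cos δ = sin φ₁ sin φ₂ + cos φ₁ cos φ₂ cos Δλ, the central angle is δ ≈ 1.914 rad (109.6°). The total great-circle distance is δ·R ≈ 1.914 × 6371 ≈ 12192 km, so the target fraction is f = 7500/12192 ≈ 0.615.
Interpolate at f ≈ 0.615 with slerp weights a = sin((1−f)δ)/sin δ ≈ 0.713, b = sin(fδ)/sin δ ≈ 0.981.
p = a·p₁ + b·p₂ ≈ (0.214, 0.849, 0.484); φ = arcsin(p_z) ≈ 28.95°, λ = atan2(p_y, p_x) ≈ 75.87°.

≈ lat 29°, lon 76°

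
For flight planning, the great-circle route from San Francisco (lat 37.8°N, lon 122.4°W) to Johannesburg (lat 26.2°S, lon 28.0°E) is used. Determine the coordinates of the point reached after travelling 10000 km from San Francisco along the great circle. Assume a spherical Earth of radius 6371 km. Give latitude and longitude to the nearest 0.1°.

≈ lat 12.8°N, lon 22.3°W

Convert each endpoint to a unit vector on the sphere (x = cos φ cos λ, y = cos φ sin λ, z = sin φ).
The central angle between the endpoints is δ = arccos(p₁·p₂) ≈ 2.662 rad (152.5°). The total great-circle distance is δ·R ≈ 2.662 × 6371 ≈ 16958 km, so the target fraction is f = 10000/16958 ≈ 0.590.
Interpolate at f ≈ 0.590 with slerp weights a = sin((1−f)δ)/sin δ ≈ 1.923, b = sin(fδ)/sin δ ≈ 2.166.
p = a·p₁ + b·p₂ ≈ (0.902, -0.370, 0.222); φ = arcsin(p_z) ≈ 12.83°, λ = atan2(p_y, p_x) ≈ -22.32°.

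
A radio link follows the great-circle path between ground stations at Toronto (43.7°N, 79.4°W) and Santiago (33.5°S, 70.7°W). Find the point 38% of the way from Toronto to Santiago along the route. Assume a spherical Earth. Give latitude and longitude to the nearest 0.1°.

The haversine formula gives a central angle δ ≈ 1.355 rad (77.6°) between the endpoints.
Interpolate at f = 0.38 with slerp weights a = sin((1−f)δ)/sin δ ≈ 0.762, b = sin(fδ)/sin δ ≈ 0.504.
p = a·p₁ + b·p₂ ≈ (0.240, -0.938, 0.248); φ = arcsin(p_z) ≈ 14.39°, λ = atan2(p_y, p_x) ≈ -75.64°.

≈ 14.4°N, 75.6°W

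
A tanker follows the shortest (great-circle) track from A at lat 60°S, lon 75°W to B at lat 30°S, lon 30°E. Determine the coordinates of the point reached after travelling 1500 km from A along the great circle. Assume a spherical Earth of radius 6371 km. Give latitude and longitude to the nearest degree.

≈ lat 64°S, lon 47°W

Write both endpoints as unit vectors p₁, p₂ with components (cos φ cos λ, cos φ sin λ, sin φ).
The central angle between the endpoints is δ = arccos(p₁·p₂) ≈ 1.244 rad (71.3°). The total great-circle distance is δ·R ≈ 1.244 × 6371 ≈ 7926 km, so the target fraction is f = 1500/7926 ≈ 0.189.
Interpolate at f ≈ 0.189 with slerp weights a = sin((1−f)δ)/sin δ ≈ 0.893, b = sin(fδ)/sin δ ≈ 0.246.
p = a·p₁ + b·p₂ ≈ (0.300, -0.325, -0.897); φ = arcsin(p_z) ≈ -63.74°, λ = atan2(p_y, p_x) ≈ -47.24°.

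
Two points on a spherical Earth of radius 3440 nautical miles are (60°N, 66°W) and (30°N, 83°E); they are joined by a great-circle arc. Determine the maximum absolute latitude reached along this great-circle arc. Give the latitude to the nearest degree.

The great circle lies in the plane with unit normal n̂ = (p₁ × p₂)/|p₁ × p₂|.
Here n̂_z ≈ +0.223; the vertex latitude is φ_max = arccos|n̂_z| ≈ 77.1°.

≈ 77°N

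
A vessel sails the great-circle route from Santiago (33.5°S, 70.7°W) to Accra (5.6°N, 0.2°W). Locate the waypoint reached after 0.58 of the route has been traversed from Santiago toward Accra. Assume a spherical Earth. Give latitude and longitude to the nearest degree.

≈ (13°S, 27°W)

Convert each endpoint to a unit vector on the sphere (x = cos φ cos λ, y = cos φ sin λ, z = sin φ).
The central angle between the endpoints is δ = arccos(p₁·p₂) ≈ 1.346 rad (77.1°).
Interpolate at f = 0.58 with slerp weights a = sin((1−f)δ)/sin δ ≈ 0.549, b = sin(fδ)/sin δ ≈ 0.722.
p = a·p₁ + b·p₂ ≈ (0.870, -0.435, -0.233); φ = arcsin(p_z) ≈ -13.46°, λ = atan2(p_y, p_x) ≈ -26.57°.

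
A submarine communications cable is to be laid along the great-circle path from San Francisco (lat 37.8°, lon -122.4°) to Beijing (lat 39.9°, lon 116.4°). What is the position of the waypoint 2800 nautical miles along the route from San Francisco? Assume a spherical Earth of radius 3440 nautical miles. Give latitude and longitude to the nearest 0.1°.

≈ lat 58.6°, lon 171.0°

Write both endpoints as unit vectors p₁, p₂ with components (cos φ cos λ, cos φ sin λ, sin φ).
The central angle between the endpoints is δ = arccos(p₁·p₂) ≈ 1.492 rad (85.5°). The total great-circle distance is δ·R ≈ 1.492 × 3440 ≈ 5131 nmi, so the target fraction is f = 2800/5131 ≈ 0.546.
Interpolate at f ≈ 0.546 with slerp weights a = sin((1−f)δ)/sin δ ≈ 0.629, b = sin(fδ)/sin δ ≈ 0.729.
p = a·p₁ + b·p₂ ≈ (-0.515, 0.082, 0.853); φ = arcsin(p_z) ≈ 58.57°, λ = atan2(p_y, p_x) ≈ 171.00°.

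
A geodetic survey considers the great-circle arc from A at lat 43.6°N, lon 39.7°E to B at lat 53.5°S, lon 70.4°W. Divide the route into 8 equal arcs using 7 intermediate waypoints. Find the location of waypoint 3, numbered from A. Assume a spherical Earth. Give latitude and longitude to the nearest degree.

From cos δ = sin φ₁ sin φ₂ + cos φ₁ cos φ₂ cos Δλ, the central angle is δ ≈ 2.350 rad (134.6°).
Interpolate at f = 3/8 with slerp weights a = sin((1−f)δ)/sin δ ≈ 1.398, b = sin(fδ)/sin δ ≈ 1.084.
p = a·p₁ + b·p₂ ≈ (0.995, 0.039, 0.093); φ = arcsin(p_z) ≈ 5.31°, λ = atan2(p_y, p_x) ≈ 2.25°.

≈ lat 5°N, lon 2°E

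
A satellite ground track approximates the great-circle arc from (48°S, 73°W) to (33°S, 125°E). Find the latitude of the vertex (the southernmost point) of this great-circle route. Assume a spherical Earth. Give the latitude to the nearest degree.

≈ 80°S

The great circle lies in the plane with unit normal n̂ = (p₁ × p₂)/|p₁ × p₂|.
Here n̂_z ≈ -0.175; the vertex latitude is φ_max = arccos|n̂_z| ≈ 79.9°.
Check via Clairaut: cos φ_max = |cos φ₁| · sin C = cos(48.0°)·sin(164.9°) ≈ 0.175, again giving ≈ 79.9°.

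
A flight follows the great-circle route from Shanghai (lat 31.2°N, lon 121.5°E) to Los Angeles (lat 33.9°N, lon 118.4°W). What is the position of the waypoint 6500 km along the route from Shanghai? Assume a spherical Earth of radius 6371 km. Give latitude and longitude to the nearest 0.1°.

≈ lat 51.0°N, lon 161.4°W

Write both endpoints as unit vectors p₁, p₂ with components (cos φ cos λ, cos φ sin λ, sin φ).
The central angle between the endpoints is δ = arccos(p₁·p₂) ≈ 1.638 rad (93.8°). The total great-circle distance is δ·R ≈ 1.638 × 6371 ≈ 10436 km, so the target fraction is f = 6500/10436 ≈ 0.623.
Interpolate at f ≈ 0.623 with slerp weights a = sin((1−f)δ)/sin δ ≈ 0.580, b = sin(fδ)/sin δ ≈ 0.854.
p = a·p₁ + b·p₂ ≈ (-0.597, -0.200, 0.777); φ = arcsin(p_z) ≈ 51.00°, λ = atan2(p_y, p_x) ≈ -161.44°.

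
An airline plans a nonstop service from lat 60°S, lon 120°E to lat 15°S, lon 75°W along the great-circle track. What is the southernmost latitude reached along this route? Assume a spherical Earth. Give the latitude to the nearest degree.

≈ 83°S

The great circle lies in the plane with unit normal n̂ = (p₁ × p₂)/|p₁ × p₂|.
Here n̂_z ≈ +0.129; the vertex latitude is φ_max = arccos|n̂_z| ≈ 82.6°.
Check via Clairaut: cos φ_max = |cos φ₁| · sin C = cos(60.0°)·sin(165.1°) ≈ 0.129, again giving ≈ 82.6°.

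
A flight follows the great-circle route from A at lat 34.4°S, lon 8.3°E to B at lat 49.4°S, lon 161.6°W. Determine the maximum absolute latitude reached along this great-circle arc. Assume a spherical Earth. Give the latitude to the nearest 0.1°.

≈ 84.6°S

The great circle lies in the plane with unit normal n̂ = (p₁ × p₂)/|p₁ × p₂|.
Here n̂_z ≈ -0.095; the vertex latitude is φ_max = arccos|n̂_z| ≈ 84.6°.
Check via Clairaut: cos φ_max = |cos φ₁| · sin C = cos(34.4°)·sin(173.4°) ≈ 0.095, again giving ≈ 84.6°.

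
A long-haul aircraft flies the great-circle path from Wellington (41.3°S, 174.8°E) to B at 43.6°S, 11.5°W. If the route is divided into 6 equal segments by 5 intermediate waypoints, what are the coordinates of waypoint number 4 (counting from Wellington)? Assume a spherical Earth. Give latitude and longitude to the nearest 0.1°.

Convert each endpoint to a unit vector on the sphere (x = cos φ cos λ, y = cos φ sin λ, z = sin φ).
The central angle between the endpoints is δ = arccos(p₁·p₂) ≈ 1.657 rad (94.9°).
Interpolate at f = 4/6 with slerp weights a = sin((1−f)δ)/sin δ ≈ 0.526, b = sin(fδ)/sin δ ≈ 0.896.
p = a·p₁ + b·p₂ ≈ (0.242, -0.094, -0.966); φ = arcsin(p_z) ≈ -74.95°, λ = atan2(p_y, p_x) ≈ -21.12°.

≈ 74.9°S, 21.1°W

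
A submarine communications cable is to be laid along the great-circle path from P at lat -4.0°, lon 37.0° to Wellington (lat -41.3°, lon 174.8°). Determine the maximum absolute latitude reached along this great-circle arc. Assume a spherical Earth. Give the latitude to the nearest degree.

The great circle lies in the plane with unit normal n̂ = (p₁ × p₂)/|p₁ × p₂|.
Here n̂_z ≈ +0.585; the vertex latitude is φ_max = arccos|n̂_z| ≈ 54.2°.
Check via Clairaut: cos φ_max = |cos φ₁| · sin C = cos(4.0°)·sin(144.1°) ≈ 0.585, again giving ≈ 54.2°.

≈ -54°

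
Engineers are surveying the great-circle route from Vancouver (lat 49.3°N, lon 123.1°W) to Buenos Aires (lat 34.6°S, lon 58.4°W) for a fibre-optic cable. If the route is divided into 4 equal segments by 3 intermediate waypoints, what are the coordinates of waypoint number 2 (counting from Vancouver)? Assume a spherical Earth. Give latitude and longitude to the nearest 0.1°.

Convert each endpoint to a unit vector on the sphere (x = cos φ cos λ, y = cos φ sin λ, z = sin φ).
The central angle between the endpoints is δ = arccos(p₁·p₂) ≈ 1.773 rad (101.6°).
Interpolate at f = 2/4 with slerp weights a = sin((1−f)δ)/sin δ ≈ 0.791, b = sin(fδ)/sin δ ≈ 0.791.
p = a·p₁ + b·p₂ ≈ (0.059, -0.987, 0.151); φ = arcsin(p_z) ≈ 8.66°, λ = atan2(p_y, p_x) ≈ -86.55°.

≈ lat 8.7°N, lon 86.5°W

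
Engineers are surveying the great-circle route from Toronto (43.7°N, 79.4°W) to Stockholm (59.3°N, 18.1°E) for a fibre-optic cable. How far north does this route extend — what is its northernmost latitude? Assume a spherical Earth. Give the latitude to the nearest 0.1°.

The great circle lies in the plane with unit normal n̂ = (p₁ × p₂)/|p₁ × p₂|.
Here n̂_z ≈ +0.437; the vertex latitude is φ_max = arccos|n̂_z| ≈ 64.1°.
Check via Clairaut: cos φ_max = |cos φ₁| · sin C = cos(43.7°)·sin(37.2°) ≈ 0.437, again giving ≈ 64.1°.

≈ 64.1°N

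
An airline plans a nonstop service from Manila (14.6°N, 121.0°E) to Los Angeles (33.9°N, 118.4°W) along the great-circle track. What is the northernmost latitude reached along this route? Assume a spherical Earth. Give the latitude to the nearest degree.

The great circle lies in the plane with unit normal n̂ = (p₁ × p₂)/|p₁ × p₂|.
Here n̂_z ≈ +0.718; the vertex latitude is φ_max = arccos|n̂_z| ≈ 44.1°.

≈ 44°N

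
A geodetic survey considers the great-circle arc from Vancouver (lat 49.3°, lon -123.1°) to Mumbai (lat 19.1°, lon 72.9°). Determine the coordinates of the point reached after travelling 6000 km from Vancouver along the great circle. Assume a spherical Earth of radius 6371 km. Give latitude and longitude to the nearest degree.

From cos δ = sin φ₁ sin φ₂ + cos φ₁ cos φ₂ cos Δλ, the central angle is δ ≈ 1.922 rad (110.1°). The total great-circle distance is δ·R ≈ 1.922 × 6371 ≈ 12247 km, so the target fraction is f = 6000/12247 ≈ 0.490.
Interpolate at f ≈ 0.490 with slerp weights a = sin((1−f)δ)/sin δ ≈ 0.885, b = sin(fδ)/sin δ ≈ 0.861.
p = a·p₁ + b·p₂ ≈ (-0.076, 0.294, 0.953); φ = arcsin(p_z) ≈ 72.30°, λ = atan2(p_y, p_x) ≈ 104.44°.

≈ lat 72°, lon 104°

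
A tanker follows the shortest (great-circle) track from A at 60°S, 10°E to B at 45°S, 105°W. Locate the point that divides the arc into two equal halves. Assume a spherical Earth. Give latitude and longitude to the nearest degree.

Convert each endpoint to a unit vector on the sphere (x = cos φ cos λ, y = cos φ sin λ, z = sin φ).
The central angle between the endpoints is δ = arccos(p₁·p₂) ≈ 1.089 rad (62.4°).
Interpolate at f = 1/2 with slerp weights a = sin((1−f)δ)/sin δ ≈ 0.585, b = sin(fδ)/sin δ ≈ 0.585.
p = a·p₁ + b·p₂ ≈ (0.181, -0.349, -0.920); φ = arcsin(p_z) ≈ -66.88°, λ = atan2(p_y, p_x) ≈ -62.57°.

≈ 67°S, 63°W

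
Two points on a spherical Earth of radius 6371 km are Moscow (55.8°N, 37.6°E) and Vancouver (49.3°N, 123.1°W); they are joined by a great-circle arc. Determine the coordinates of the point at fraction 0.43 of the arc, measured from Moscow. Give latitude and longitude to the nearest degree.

≈ 83°N, 27°W

Convert each endpoint to a unit vector on the sphere (x = cos φ cos λ, y = cos φ sin λ, z = sin φ).
The central angle between the endpoints is δ = arccos(p₁·p₂) ≈ 1.286 rad (73.7°).
Interpolate at f = 0.43 with slerp weights a = sin((1−f)δ)/sin δ ≈ 0.697, b = sin(fδ)/sin δ ≈ 0.547.
p = a·p₁ + b·p₂ ≈ (0.116, -0.060, 0.991); φ = arcsin(p_z) ≈ 82.52°, λ = atan2(p_y, p_x) ≈ -27.37°.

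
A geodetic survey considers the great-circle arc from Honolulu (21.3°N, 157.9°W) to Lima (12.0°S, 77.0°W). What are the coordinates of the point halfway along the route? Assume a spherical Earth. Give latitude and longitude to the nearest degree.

≈ (6°N, 116°W)

Write both endpoints as unit vectors p₁, p₂ with components (cos φ cos λ, cos φ sin λ, sin φ).
The central angle between the endpoints is δ = arccos(p₁·p₂) ≈ 1.502 rad (86.1°).
Interpolate at f = 1/2 with slerp weights a = sin((1−f)δ)/sin δ ≈ 0.684, b = sin(fδ)/sin δ ≈ 0.684.
p = a·p₁ + b·p₂ ≈ (-0.440, -0.892, 0.106); φ = arcsin(p_z) ≈ 6.10°, λ = atan2(p_y, p_x) ≈ -116.26°.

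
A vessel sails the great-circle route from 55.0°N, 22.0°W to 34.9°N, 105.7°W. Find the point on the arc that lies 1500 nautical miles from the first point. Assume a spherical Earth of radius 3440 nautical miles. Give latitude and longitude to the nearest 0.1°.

≈ 54.6°N, 66.0°W

Write both endpoints as unit vectors p₁, p₂ with components (cos φ cos λ, cos φ sin λ, sin φ).
The central angle between the endpoints is δ = arccos(p₁·p₂) ≈ 1.024 rad (58.6°). The total great-circle distance is δ·R ≈ 1.024 × 3440 ≈ 3521 nmi, so the target fraction is f = 1500/3521 ≈ 0.426.
Interpolate at f ≈ 0.426 with slerp weights a = sin((1−f)δ)/sin δ ≈ 0.649, b = sin(fδ)/sin δ ≈ 0.495.
p = a·p₁ + b·p₂ ≈ (0.235, -0.530, 0.815); φ = arcsin(p_z) ≈ 54.56°, λ = atan2(p_y, p_x) ≈ -66.05°.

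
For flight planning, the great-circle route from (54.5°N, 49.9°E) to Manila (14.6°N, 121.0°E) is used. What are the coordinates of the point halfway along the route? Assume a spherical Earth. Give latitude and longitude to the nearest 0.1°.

≈ (39.8°N, 95.6°E)

Convert each endpoint to a unit vector on the sphere (x = cos φ cos λ, y = cos φ sin λ, z = sin φ).
The central angle between the endpoints is δ = arccos(p₁·p₂) ≈ 1.173 rad (67.2°).
Interpolate at f = 1/2 with slerp weights a = sin((1−f)δ)/sin δ ≈ 0.600, b = sin(fδ)/sin δ ≈ 0.600.
p = a·p₁ + b·p₂ ≈ (-0.075, 0.765, 0.640); φ = arcsin(p_z) ≈ 39.80°, λ = atan2(p_y, p_x) ≈ 95.58°.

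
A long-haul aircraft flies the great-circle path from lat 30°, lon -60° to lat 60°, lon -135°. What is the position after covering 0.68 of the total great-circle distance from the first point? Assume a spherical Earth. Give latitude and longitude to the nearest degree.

Convert each endpoint to a unit vector on the sphere (x = cos φ cos λ, y = cos φ sin λ, z = sin φ).
The central angle between the endpoints is δ = arccos(p₁·p₂) ≈ 0.994 rad (57.0°).
Interpolate at f = 0.68 with slerp weights a = sin((1−f)δ)/sin δ ≈ 0.373, b = sin(fδ)/sin δ ≈ 0.746.
p = a·p₁ + b·p₂ ≈ (-0.102, -0.544, 0.833); φ = arcsin(p_z) ≈ 56.41°, λ = atan2(p_y, p_x) ≈ -100.66°.

≈ lat 56°, lon -101°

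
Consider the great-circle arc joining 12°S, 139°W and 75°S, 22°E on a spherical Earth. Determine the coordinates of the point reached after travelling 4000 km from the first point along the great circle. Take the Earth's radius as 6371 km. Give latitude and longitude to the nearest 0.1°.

≈ 47.8°S, 134.8°W

Convert each endpoint to a unit vector on the sphere (x = cos φ cos λ, y = cos φ sin λ, z = sin φ).
The central angle between the endpoints is δ = arccos(p₁·p₂) ≈ 1.609 rad (92.2°). The total great-circle distance is δ·R ≈ 1.609 × 6371 ≈ 10253 km, so the target fraction is f = 4000/10253 ≈ 0.390.
Interpolate at f ≈ 0.390 with slerp weights a = sin((1−f)δ)/sin δ ≈ 0.832, b = sin(fδ)/sin δ ≈ 0.588.
p = a·p₁ + b·p₂ ≈ (-0.473, -0.477, -0.741); φ = arcsin(p_z) ≈ -47.80°, λ = atan2(p_y, p_x) ≈ -134.77°.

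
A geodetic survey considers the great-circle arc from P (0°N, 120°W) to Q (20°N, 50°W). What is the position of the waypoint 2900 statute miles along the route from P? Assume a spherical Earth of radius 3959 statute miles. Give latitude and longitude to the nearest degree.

≈ (14°N, 80°W)

The haversine formula gives a central angle δ ≈ 1.244 rad (71.3°) between the endpoints. The total great-circle distance is δ·R ≈ 1.244 × 3959 ≈ 4923 mi, so the target fraction is f = 2900/4923 ≈ 0.589.
Interpolate at f ≈ 0.589 with slerp weights a = sin((1−f)δ)/sin δ ≈ 0.517, b = sin(fδ)/sin δ ≈ 0.706.
p = a·p₁ + b·p₂ ≈ (0.168, -0.956, 0.242); φ = arcsin(p_z) ≈ 13.98°, λ = atan2(p_y, p_x) ≈ -80.01°.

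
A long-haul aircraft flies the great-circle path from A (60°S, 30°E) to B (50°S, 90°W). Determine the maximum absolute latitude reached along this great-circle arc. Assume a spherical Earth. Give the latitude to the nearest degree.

The great circle lies in the plane with unit normal n̂ = (p₁ × p₂)/|p₁ × p₂|.
Here n̂_z ≈ -0.322; the vertex latitude is φ_max = arccos|n̂_z| ≈ 71.2°.
Check via Clairaut: cos φ_max = |cos φ₁| · sin C = cos(60.0°)·sin(139.9°) ≈ 0.322, again giving ≈ 71.2°.

≈ 71°S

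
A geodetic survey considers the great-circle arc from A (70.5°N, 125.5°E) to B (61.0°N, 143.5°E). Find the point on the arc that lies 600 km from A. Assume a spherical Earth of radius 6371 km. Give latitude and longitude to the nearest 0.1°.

Convert each endpoint to a unit vector on the sphere (x = cos φ cos λ, y = cos φ sin λ, z = sin φ).
The central angle between the endpoints is δ = arccos(p₁·p₂) ≈ 0.208 rad (11.9°). The total great-circle distance is δ·R ≈ 0.208 × 6371 ≈ 1328 km, so the target fraction is f = 600/1328 ≈ 0.452.
Interpolate at f ≈ 0.452 with slerp weights a = sin((1−f)δ)/sin δ ≈ 0.551, b = sin(fδ)/sin δ ≈ 0.455.
p = a·p₁ + b·p₂ ≈ (-0.284, 0.281, 0.917); φ = arcsin(p_z) ≈ 66.46°, λ = atan2(p_y, p_x) ≈ 135.32°.

≈ (66.5°N, 135.3°E)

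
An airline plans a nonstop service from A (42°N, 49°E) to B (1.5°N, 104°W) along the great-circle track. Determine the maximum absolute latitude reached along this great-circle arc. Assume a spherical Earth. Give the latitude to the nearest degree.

The great circle lies in the plane with unit normal n̂ = (p₁ × p₂)/|p₁ × p₂|.
Here n̂_z ≈ -0.441; the vertex latitude is φ_max = arccos|n̂_z| ≈ 63.8°.
Check via Clairaut: cos φ_max = |cos φ₁| · sin C = cos(42.0°)·sin(36.4°) ≈ 0.441, again giving ≈ 63.8°.

≈ 64°N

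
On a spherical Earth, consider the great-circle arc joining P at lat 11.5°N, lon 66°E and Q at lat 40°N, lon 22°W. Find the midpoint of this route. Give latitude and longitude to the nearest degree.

Convert each endpoint to a unit vector on the sphere (x = cos φ cos λ, y = cos φ sin λ, z = sin φ).
The central angle between the endpoints is δ = arccos(p₁·p₂) ≈ 1.416 rad (81.1°).
Interpolate at f = 1/2 with slerp weights a = sin((1−f)δ)/sin δ ≈ 0.658, b = sin(fδ)/sin δ ≈ 0.658.
p = a·p₁ + b·p₂ ≈ (0.730, 0.400, 0.554); φ = arcsin(p_z) ≈ 33.66°, λ = atan2(p_y, p_x) ≈ 28.75°.

≈ lat 34°N, lon 29°E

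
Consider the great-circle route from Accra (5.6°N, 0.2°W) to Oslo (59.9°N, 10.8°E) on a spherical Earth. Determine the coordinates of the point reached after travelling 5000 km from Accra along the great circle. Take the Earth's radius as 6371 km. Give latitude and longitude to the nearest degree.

The haversine formula gives a central angle δ ≈ 0.959 rad (54.9°) between the endpoints. The total great-circle distance is δ·R ≈ 0.959 × 6371 ≈ 6110 km, so the target fraction is f = 5000/6110 ≈ 0.818.
Interpolate at f ≈ 0.818 with slerp weights a = sin((1−f)δ)/sin δ ≈ 0.212, b = sin(fδ)/sin δ ≈ 0.863.
p = a·p₁ + b·p₂ ≈ (0.636, 0.080, 0.768); φ = arcsin(p_z) ≈ 50.13°, λ = atan2(p_y, p_x) ≈ 7.20°.

≈ (50°N, 7°E)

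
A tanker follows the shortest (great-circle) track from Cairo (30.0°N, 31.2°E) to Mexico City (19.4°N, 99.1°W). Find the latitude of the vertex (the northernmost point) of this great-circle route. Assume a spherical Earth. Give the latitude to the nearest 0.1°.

≈ 48.1°N

The great circle lies in the plane with unit normal n̂ = (p₁ × p₂)/|p₁ × p₂|.
Here n̂_z ≈ -0.668; the vertex latitude is φ_max = arccos|n̂_z| ≈ 48.1°.
Check via Clairaut: cos φ_max = |cos φ₁| · sin C = cos(30.0°)·sin(50.5°) ≈ 0.668, again giving ≈ 48.1°.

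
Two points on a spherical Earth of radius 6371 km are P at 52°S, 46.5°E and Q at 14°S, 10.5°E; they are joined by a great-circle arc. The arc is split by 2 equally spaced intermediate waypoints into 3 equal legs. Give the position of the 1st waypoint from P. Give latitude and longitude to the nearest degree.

Convert each endpoint to a unit vector on the sphere (x = cos φ cos λ, y = cos φ sin λ, z = sin φ).
The central angle between the endpoints is δ = arccos(p₁·p₂) ≈ 0.831 rad (47.6°).
Interpolate at f = 1/3 with slerp weights a = sin((1−f)δ)/sin δ ≈ 0.712, b = sin(fδ)/sin δ ≈ 0.370.
p = a·p₁ + b·p₂ ≈ (0.655, 0.384, -0.651); φ = arcsin(p_z) ≈ -40.61°, λ = atan2(p_y, p_x) ≈ 30.35°.

≈ 41°S, 30°E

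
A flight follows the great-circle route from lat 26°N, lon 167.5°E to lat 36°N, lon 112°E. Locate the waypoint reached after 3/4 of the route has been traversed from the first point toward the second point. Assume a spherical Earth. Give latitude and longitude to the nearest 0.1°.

Write both endpoints as unit vectors p₁, p₂ with components (cos φ cos λ, cos φ sin λ, sin φ).
The central angle between the endpoints is δ = arccos(p₁·p₂) ≈ 0.837 rad (48.0°).
Interpolate at f = 3/4 with slerp weights a = sin((1−f)δ)/sin δ ≈ 0.280, b = sin(fδ)/sin δ ≈ 0.791.
p = a·p₁ + b·p₂ ≈ (-0.485, 0.648, 0.587); φ = arcsin(p_z) ≈ 35.98°, λ = atan2(p_y, p_x) ≈ 126.84°.

≈ lat 36.0°N, lon 126.8°E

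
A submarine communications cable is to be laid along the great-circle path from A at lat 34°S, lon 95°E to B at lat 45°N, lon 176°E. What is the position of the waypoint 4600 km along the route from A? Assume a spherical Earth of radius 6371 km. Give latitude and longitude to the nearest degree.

≈ lat 3°S, lon 124°E

Convert each endpoint to a unit vector on the sphere (x = cos φ cos λ, y = cos φ sin λ, z = sin φ).
The central angle between the endpoints is δ = arccos(p₁·p₂) ≈ 1.879 rad (107.7°). The total great-circle distance is δ·R ≈ 1.879 × 6371 ≈ 11973 km, so the target fraction is f = 4600/11973 ≈ 0.384.
Interpolate at f ≈ 0.384 with slerp weights a = sin((1−f)δ)/sin δ ≈ 0.961, b = sin(fδ)/sin δ ≈ 0.694.
p = a·p₁ + b·p₂ ≈ (-0.559, 0.828, -0.047); φ = arcsin(p_z) ≈ -2.69°, λ = atan2(p_y, p_x) ≈ 124.01°.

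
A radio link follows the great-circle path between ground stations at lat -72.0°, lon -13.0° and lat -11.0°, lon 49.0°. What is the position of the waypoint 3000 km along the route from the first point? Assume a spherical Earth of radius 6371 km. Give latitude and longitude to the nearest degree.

≈ lat -52°, lon 30°

Convert each endpoint to a unit vector on the sphere (x = cos φ cos λ, y = cos φ sin λ, z = sin φ).
The central angle between the endpoints is δ = arccos(p₁·p₂) ≈ 1.241 rad (71.1°). The total great-circle distance is δ·R ≈ 1.241 × 6371 ≈ 7906 km, so the target fraction is f = 3000/7906 ≈ 0.379.
Interpolate at f ≈ 0.379 with slerp weights a = sin((1−f)δ)/sin δ ≈ 0.736, b = sin(fδ)/sin δ ≈ 0.480.
p = a·p₁ + b·p₂ ≈ (0.530, 0.304, -0.791); φ = arcsin(p_z) ≈ -52.31°, λ = atan2(p_y, p_x) ≈ 29.83°.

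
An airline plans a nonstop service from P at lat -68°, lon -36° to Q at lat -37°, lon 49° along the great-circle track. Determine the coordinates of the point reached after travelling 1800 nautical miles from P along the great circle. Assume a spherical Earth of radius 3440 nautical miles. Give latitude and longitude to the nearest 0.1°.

Convert each endpoint to a unit vector on the sphere (x = cos φ cos λ, y = cos φ sin λ, z = sin φ).
The central angle between the endpoints is δ = arccos(p₁·p₂) ≈ 0.947 rad (54.3°). The total great-circle distance is δ·R ≈ 0.947 × 3440 ≈ 3258 nmi, so the target fraction is f = 1800/3258 ≈ 0.553.
Interpolate at f ≈ 0.553 with slerp weights a = sin((1−f)δ)/sin δ ≈ 0.507, b = sin(fδ)/sin δ ≈ 0.616.
p = a·p₁ + b·p₂ ≈ (0.476, 0.260, -0.840); φ = arcsin(p_z) ≈ -57.16°, λ = atan2(p_y, p_x) ≈ 28.59°.

≈ lat -57.2°, lon 28.6°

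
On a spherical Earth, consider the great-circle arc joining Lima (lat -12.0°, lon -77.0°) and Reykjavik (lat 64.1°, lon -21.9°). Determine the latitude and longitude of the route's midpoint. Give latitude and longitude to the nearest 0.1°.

≈ lat 28.4°, lon -60.7°

Write both endpoints as unit vectors p₁, p₂ with components (cos φ cos λ, cos φ sin λ, sin φ).
The central angle between the endpoints is δ = arccos(p₁·p₂) ≈ 1.513 rad (86.7°).
Interpolate at f = 1/2 with slerp weights a = sin((1−f)δ)/sin δ ≈ 0.688, b = sin(fδ)/sin δ ≈ 0.688.
p = a·p₁ + b·p₂ ≈ (0.430, -0.767, 0.476); φ = arcsin(p_z) ≈ 28.40°, λ = atan2(p_y, p_x) ≈ -60.74°.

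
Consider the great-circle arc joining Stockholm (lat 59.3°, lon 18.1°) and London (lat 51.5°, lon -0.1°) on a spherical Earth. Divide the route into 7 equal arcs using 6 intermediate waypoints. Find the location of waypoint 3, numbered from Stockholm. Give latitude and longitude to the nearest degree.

From cos δ = sin φ₁ sin φ₂ + cos φ₁ cos φ₂ cos Δλ, the central angle is δ ≈ 0.225 rad (12.9°).
Interpolate at f = 3/7 with slerp weights a = sin((1−f)δ)/sin δ ≈ 0.575, b = sin(fδ)/sin δ ≈ 0.432.
p = a·p₁ + b·p₂ ≈ (0.548, 0.091, 0.832); φ = arcsin(p_z) ≈ 56.29°, λ = atan2(p_y, p_x) ≈ 9.40°.

≈ lat 56°, lon 9°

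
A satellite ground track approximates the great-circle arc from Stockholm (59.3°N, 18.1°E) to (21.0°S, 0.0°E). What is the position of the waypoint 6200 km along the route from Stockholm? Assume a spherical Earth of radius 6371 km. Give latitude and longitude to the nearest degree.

≈ (5°N, 4°E)

Write both endpoints as unit vectors p₁, p₂ with components (cos φ cos λ, cos φ sin λ, sin φ).
The central angle between the endpoints is δ = arccos(p₁·p₂) ≈ 1.425 rad (81.7°). The total great-circle distance is δ·R ≈ 1.425 × 6371 ≈ 9081 km, so the target fraction is f = 6200/9081 ≈ 0.683.
Interpolate at f ≈ 0.683 with slerp weights a = sin((1−f)δ)/sin δ ≈ 0.442, b = sin(fδ)/sin δ ≈ 0.835.
p = a·p₁ + b·p₂ ≈ (0.994, 0.070, 0.080); φ = arcsin(p_z) ≈ 4.61°, λ = atan2(p_y, p_x) ≈ 4.03°.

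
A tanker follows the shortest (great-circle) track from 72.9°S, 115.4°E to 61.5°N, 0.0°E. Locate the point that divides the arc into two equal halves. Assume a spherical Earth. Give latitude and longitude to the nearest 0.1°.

≈ 9.9°S, 37.1°E

Write both endpoints as unit vectors p₁, p₂ with components (cos φ cos λ, cos φ sin λ, sin φ).
The central angle between the endpoints is δ = arccos(p₁·p₂) ≈ 2.691 rad (154.2°).
Interpolate at f = 1/2 with slerp weights a = sin((1−f)δ)/sin δ ≈ 2.238, b = sin(fδ)/sin δ ≈ 2.238.
p = a·p₁ + b·p₂ ≈ (0.786, 0.594, -0.172); φ = arcsin(p_z) ≈ -9.92°, λ = atan2(p_y, p_x) ≈ 37.11°.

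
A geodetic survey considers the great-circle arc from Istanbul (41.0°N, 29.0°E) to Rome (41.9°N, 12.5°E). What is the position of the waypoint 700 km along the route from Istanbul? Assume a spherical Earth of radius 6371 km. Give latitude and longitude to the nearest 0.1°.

≈ 41.8°N, 20.7°E

Convert each endpoint to a unit vector on the sphere (x = cos φ cos λ, y = cos φ sin λ, z = sin φ).
The central angle between the endpoints is δ = arccos(p₁·p₂) ≈ 0.216 rad (12.4°). The total great-circle distance is δ·R ≈ 0.216 × 6371 ≈ 1377 km, so the target fraction is f = 700/1377 ≈ 0.508.
Interpolate at f ≈ 0.508 with slerp weights a = sin((1−f)δ)/sin δ ≈ 0.494, b = sin(fδ)/sin δ ≈ 0.511.
p = a·p₁ + b·p₂ ≈ (0.698, 0.263, 0.666); φ = arcsin(p_z) ≈ 41.75°, λ = atan2(p_y, p_x) ≈ 20.67°.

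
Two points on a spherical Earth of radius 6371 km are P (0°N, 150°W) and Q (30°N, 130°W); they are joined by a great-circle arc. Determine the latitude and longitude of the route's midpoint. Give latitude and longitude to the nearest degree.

The haversine formula gives a central angle δ ≈ 0.620 rad (35.5°) between the endpoints.
Interpolate at f = 1/2 with slerp weights a = sin((1−f)δ)/sin δ ≈ 0.525, b = sin(fδ)/sin δ ≈ 0.525.
p = a·p₁ + b·p₂ ≈ (-0.747, -0.611, 0.263); φ = arcsin(p_z) ≈ 15.22°, λ = atan2(p_y, p_x) ≈ -140.73°.

≈ (15°N, 141°W)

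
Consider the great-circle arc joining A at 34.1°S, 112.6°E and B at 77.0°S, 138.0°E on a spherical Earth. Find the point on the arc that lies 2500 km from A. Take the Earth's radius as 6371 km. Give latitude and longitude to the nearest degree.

≈ 56°S, 118°E

Convert each endpoint to a unit vector on the sphere (x = cos φ cos λ, y = cos φ sin λ, z = sin φ).
The central angle between the endpoints is δ = arccos(p₁·p₂) ≈ 0.775 rad (44.4°). The total great-circle distance is δ·R ≈ 0.775 × 6371 ≈ 4936 km, so the target fraction is f = 2500/4936 ≈ 0.506.
Interpolate at f ≈ 0.506 with slerp weights a = sin((1−f)δ)/sin δ ≈ 0.533, b = sin(fδ)/sin δ ≈ 0.547.
p = a·p₁ + b·p₂ ≈ (-0.261, 0.490, -0.832); φ = arcsin(p_z) ≈ -56.27°, λ = atan2(p_y, p_x) ≈ 118.05°.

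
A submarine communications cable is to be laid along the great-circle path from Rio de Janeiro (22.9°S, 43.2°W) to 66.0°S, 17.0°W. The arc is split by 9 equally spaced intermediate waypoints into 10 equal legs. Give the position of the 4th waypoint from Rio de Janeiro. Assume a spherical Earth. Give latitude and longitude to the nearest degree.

≈ 41°S, 37°W

The haversine formula gives a central angle δ ≈ 0.807 rad (46.2°) between the endpoints.
Interpolate at f = 4/10 with slerp weights a = sin((1−f)δ)/sin δ ≈ 0.645, b = sin(fδ)/sin δ ≈ 0.439.
p = a·p₁ + b·p₂ ≈ (0.604, -0.459, -0.652); φ = arcsin(p_z) ≈ -40.70°, λ = atan2(p_y, p_x) ≈ -37.23°.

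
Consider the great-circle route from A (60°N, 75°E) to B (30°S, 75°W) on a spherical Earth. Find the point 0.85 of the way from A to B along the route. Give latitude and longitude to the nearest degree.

≈ (10°S, 66°W)

Convert each endpoint to a unit vector on the sphere (x = cos φ cos λ, y = cos φ sin λ, z = sin φ).
The central angle between the endpoints is δ = arccos(p₁·p₂) ≈ 2.512 rad (143.9°).
Interpolate at f = 0.85 with slerp weights a = sin((1−f)δ)/sin δ ≈ 0.624, b = sin(fδ)/sin δ ≈ 1.434.
p = a·p₁ + b·p₂ ≈ (0.402, -0.898, -0.176); φ = arcsin(p_z) ≈ -10.16°, λ = atan2(p_y, p_x) ≈ -65.87°.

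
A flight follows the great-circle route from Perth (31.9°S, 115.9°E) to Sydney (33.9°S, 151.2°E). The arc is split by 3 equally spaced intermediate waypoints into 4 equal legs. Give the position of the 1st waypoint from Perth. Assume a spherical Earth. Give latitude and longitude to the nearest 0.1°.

≈ (33.3°S, 124.5°E)

Write both endpoints as unit vectors p₁, p₂ with components (cos φ cos λ, cos φ sin λ, sin φ).
The central angle between the endpoints is δ = arccos(p₁·p₂) ≈ 0.516 rad (29.6°).
Interpolate at f = 1/4 with slerp weights a = sin((1−f)δ)/sin δ ≈ 0.765, b = sin(fδ)/sin δ ≈ 0.261.
p = a·p₁ + b·p₂ ≈ (-0.473, 0.688, -0.550); φ = arcsin(p_z) ≈ -33.34°, λ = atan2(p_y, p_x) ≈ 124.51°.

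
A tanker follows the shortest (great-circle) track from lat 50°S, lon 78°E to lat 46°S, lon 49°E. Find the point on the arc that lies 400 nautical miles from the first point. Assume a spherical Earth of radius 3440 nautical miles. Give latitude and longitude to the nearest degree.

≈ lat 49°S, lon 68°E

Write both endpoints as unit vectors p₁, p₂ with components (cos φ cos λ, cos φ sin λ, sin φ).
The central angle between the endpoints is δ = arccos(p₁·p₂) ≈ 0.344 rad (19.7°). The total great-circle distance is δ·R ≈ 0.344 × 3440 ≈ 1182 nmi, so the target fraction is f = 400/1182 ≈ 0.339.
Interpolate at f ≈ 0.339 with slerp weights a = sin((1−f)δ)/sin δ ≈ 0.669, b = sin(fδ)/sin δ ≈ 0.344.
p = a·p₁ + b·p₂ ≈ (0.246, 0.601, -0.760); φ = arcsin(p_z) ≈ -49.48°, λ = atan2(p_y, p_x) ≈ 67.71°.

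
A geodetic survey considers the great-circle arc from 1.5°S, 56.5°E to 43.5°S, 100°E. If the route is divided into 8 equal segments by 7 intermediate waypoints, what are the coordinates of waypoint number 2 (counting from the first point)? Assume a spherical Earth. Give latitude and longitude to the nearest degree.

From cos δ = sin φ₁ sin φ₂ + cos φ₁ cos φ₂ cos Δλ, the central angle is δ ≈ 0.996 rad (57.0°).
Interpolate at f = 2/8 with slerp weights a = sin((1−f)δ)/sin δ ≈ 0.809, b = sin(fδ)/sin δ ≈ 0.294.
p = a·p₁ + b·p₂ ≈ (0.410, 0.884, -0.223); φ = arcsin(p_z) ≈ -12.90°, λ = atan2(p_y, p_x) ≈ 65.15°.

≈ 13°S, 65°E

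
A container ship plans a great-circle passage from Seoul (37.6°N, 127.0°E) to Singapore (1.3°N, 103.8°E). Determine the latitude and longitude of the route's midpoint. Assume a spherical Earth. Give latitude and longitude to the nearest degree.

≈ (20°N, 114°E)

Convert each endpoint to a unit vector on the sphere (x = cos φ cos λ, y = cos φ sin λ, z = sin φ).
The central angle between the endpoints is δ = arccos(p₁·p₂) ≈ 0.735 rad (42.1°).
Interpolate at f = 1/2 with slerp weights a = sin((1−f)δ)/sin δ ≈ 0.536, b = sin(fδ)/sin δ ≈ 0.536.
p = a·p₁ + b·p₂ ≈ (-0.383, 0.859, 0.339); φ = arcsin(p_z) ≈ 19.82°, λ = atan2(p_y, p_x) ≈ 114.04°.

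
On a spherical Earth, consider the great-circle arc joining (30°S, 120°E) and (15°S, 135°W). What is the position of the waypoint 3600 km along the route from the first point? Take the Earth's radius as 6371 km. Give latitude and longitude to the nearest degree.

Write both endpoints as unit vectors p₁, p₂ with components (cos φ cos λ, cos φ sin λ, sin φ).
The central angle between the endpoints is δ = arccos(p₁·p₂) ≈ 1.658 rad (95.0°). The total great-circle distance is δ·R ≈ 1.658 × 6371 ≈ 10563 km, so the target fraction is f = 3600/10563 ≈ 0.341.
Interpolate at f ≈ 0.341 with slerp weights a = sin((1−f)δ)/sin δ ≈ 0.891, b = sin(fδ)/sin δ ≈ 0.538.
p = a·p₁ + b·p₂ ≈ (-0.753, 0.301, -0.585); φ = arcsin(p_z) ≈ -35.79°, λ = atan2(p_y, p_x) ≈ 158.19°.

≈ (36°S, 158°E)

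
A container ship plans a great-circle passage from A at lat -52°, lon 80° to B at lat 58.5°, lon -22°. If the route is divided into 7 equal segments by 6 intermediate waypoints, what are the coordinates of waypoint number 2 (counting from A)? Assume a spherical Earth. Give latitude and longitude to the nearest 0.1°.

The haversine formula gives a central angle δ ≈ 2.402 rad (137.6°) between the endpoints.
Interpolate at f = 2/7 with slerp weights a = sin((1−f)δ)/sin δ ≈ 1.468, b = sin(fδ)/sin δ ≈ 0.940.
p = a·p₁ + b·p₂ ≈ (0.612, 0.706, -0.355); φ = arcsin(p_z) ≈ -20.81°, λ = atan2(p_y, p_x) ≈ 49.06°.

≈ lat -20.8°, lon 49.1°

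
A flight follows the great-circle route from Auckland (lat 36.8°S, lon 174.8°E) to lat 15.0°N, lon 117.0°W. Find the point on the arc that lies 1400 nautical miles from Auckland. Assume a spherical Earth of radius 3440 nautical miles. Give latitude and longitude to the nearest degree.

Write both endpoints as unit vectors p₁, p₂ with components (cos φ cos λ, cos φ sin λ, sin φ).
The central angle between the endpoints is δ = arccos(p₁·p₂) ≈ 1.438 rad (82.4°). The total great-circle distance is δ·R ≈ 1.438 × 3440 ≈ 4947 nmi, so the target fraction is f = 1400/4947 ≈ 0.283.
Interpolate at f ≈ 0.283 with slerp weights a = sin((1−f)δ)/sin δ ≈ 0.866, b = sin(fδ)/sin δ ≈ 0.399.
p = a·p₁ + b·p₂ ≈ (-0.865, -0.281, -0.415); φ = arcsin(p_z) ≈ -24.53°, λ = atan2(p_y, p_x) ≈ -162.02°.

≈ lat 25°S, lon 162°W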